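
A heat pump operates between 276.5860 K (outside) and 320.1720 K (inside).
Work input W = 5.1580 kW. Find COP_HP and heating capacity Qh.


COP = 320.1720 / 43.5860 = 7.3458
Qh = 7.3458 * 5.1580 = 37.8894 kW

COP = 7.3458, Qh = 37.8894 kW


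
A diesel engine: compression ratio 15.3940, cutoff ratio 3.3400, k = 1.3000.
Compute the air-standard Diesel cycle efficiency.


r^(k-1) = 2.2709
rc^k = 4.7959
eta = 0.4505 = 45.0522%

45.0522%


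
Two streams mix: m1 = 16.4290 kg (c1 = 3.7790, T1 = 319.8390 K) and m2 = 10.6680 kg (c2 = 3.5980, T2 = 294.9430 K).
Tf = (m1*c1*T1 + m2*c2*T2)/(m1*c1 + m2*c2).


num = 31178.1994
den = 100.4687
Tf = 310.3276 K

310.3276 K


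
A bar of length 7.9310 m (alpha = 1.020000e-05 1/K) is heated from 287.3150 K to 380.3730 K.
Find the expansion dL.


dT = 93.0580 K
dL = 1.020000e-05 * 7.9310 * 93.0580 = 0.007528 m
L_final = 7.938528 m

dL = 0.007528 m


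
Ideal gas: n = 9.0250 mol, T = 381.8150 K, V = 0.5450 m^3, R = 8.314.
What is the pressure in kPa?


P = nRT/V = 9.0250 * 8.314 * 381.8150 / 0.5450
= 28649.0494 / 0.5450 = 52567.0632 Pa = 52.5671 kPa

52.5671 kPa


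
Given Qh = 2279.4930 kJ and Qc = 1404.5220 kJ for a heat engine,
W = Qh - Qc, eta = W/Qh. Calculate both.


W = 2279.4930 - 1404.5220 = 874.9710 kJ
eta = 874.9710 / 2279.4930 = 0.3838 = 38.3845%

W = 874.9710 kJ, eta = 38.3845%


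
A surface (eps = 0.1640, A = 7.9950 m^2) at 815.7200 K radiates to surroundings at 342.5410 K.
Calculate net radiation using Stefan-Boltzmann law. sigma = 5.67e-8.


T^4 = 4.4276e+11
Tsurr^4 = 1.3767e+10
Q = 0.1640 * 5.67e-8 * 7.9950 * 4.2899e+11 = 31892.6911 W

31892.6911 W


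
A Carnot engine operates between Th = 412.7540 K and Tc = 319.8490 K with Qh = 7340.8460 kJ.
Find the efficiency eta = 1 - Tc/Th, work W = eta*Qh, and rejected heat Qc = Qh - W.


eta = 1 - 319.8490/412.7540 = 0.2251
W = 0.2251 * 7340.8460 = 1652.3191 kJ
Qc = 7340.8460 - 1652.3191 = 5688.5269 kJ

eta = 22.5086%, W = 1652.3191 kJ, Qc = 5688.5269 kJ


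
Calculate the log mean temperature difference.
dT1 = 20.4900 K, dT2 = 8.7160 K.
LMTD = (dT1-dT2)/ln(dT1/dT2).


dT1/dT2 = 2.3508
ln(dT1/dT2) = 0.8548
LMTD = 11.7740 / 0.8548 = 13.7744 K

13.7744 K


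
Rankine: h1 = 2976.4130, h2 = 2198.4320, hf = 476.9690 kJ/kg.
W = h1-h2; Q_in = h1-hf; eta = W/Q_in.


W = 777.9810 kJ/kg
Q_in = 2499.4440 kJ/kg
eta = 0.3113 = 31.1262%

eta = 31.1262%


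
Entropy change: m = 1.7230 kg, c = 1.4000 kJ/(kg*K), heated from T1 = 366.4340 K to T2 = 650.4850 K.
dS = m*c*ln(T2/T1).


T2/T1 = 1.7752
ln(T2/T1) = 0.5739
dS = 1.7230 * 1.4000 * 0.5739 = 1.3844 kJ/K

1.3844 kJ/K


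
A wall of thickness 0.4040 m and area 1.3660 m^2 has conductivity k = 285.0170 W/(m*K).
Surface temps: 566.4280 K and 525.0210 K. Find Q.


dT = 41.4070 K
Q = 285.0170 * 1.3660 * 41.4070 / 0.4040 = 39903.7642 W

39903.7642 W


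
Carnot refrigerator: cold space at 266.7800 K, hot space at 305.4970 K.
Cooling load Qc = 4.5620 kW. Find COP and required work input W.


COP = 266.7800 / 38.7170 = 6.8905
W = 4.5620 / 6.8905 = 0.6621 kW

COP = 6.8905, W = 0.6621 kW


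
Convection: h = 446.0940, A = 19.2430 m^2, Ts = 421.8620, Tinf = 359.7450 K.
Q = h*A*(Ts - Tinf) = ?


dT = 62.1170 K
Q = 446.0940 * 19.2430 * 62.1170 = 533223.9341 W

533223.9341 W


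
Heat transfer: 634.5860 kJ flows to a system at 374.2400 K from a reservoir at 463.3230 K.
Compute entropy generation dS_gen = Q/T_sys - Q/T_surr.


dS_sys = 634.5860/374.2400 = 1.6957 kJ/K
dS_surr = -634.5860/463.3230 = -1.3696 kJ/K
dS_gen = 1.6957 - 1.3696 = 0.3260 kJ/K (irreversible)

dS_gen = 0.3260 kJ/K, irreversible


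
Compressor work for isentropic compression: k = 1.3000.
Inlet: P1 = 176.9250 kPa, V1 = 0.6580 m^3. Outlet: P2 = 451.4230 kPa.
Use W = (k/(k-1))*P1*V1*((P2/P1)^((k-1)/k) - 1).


(k-1)/k = 0.2308
(P2/P1)^exp = 1.2413
W = 4.3333 * 176.9250 * 0.6580 * (1.2413 - 1) = 121.7275 kJ

121.7275 kJ


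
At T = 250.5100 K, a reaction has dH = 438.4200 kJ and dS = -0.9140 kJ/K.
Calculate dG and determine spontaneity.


T*dS = 250.5100 * -0.9140 = -228.9661 kJ
dG = 438.4200 + 228.9661 = 667.3861 kJ (non-spontaneous)

dG = 667.3861 kJ, non-spontaneous


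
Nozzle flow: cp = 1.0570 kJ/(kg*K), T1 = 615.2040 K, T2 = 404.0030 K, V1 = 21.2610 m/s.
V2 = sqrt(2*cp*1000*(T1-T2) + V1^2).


dT = 211.2010 K
2*cp*1000*dT = 446478.9140
V1^2 = 452.0301
V2 = sqrt(446930.9441) = 668.5289 m/s

668.5289 m/s


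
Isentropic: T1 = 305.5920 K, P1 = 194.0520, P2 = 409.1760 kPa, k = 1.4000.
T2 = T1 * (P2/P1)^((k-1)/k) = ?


(k-1)/k = 0.2857
(P2/P1)^exp = 1.2376
T2 = 305.5920 * 1.2376 = 378.1909 K

378.1909 K


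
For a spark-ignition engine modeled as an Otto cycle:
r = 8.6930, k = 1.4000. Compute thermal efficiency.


r^(k-1) = 2.3750
eta = 1 - 1/2.3750 = 0.5790 = 57.8951%

57.8951%


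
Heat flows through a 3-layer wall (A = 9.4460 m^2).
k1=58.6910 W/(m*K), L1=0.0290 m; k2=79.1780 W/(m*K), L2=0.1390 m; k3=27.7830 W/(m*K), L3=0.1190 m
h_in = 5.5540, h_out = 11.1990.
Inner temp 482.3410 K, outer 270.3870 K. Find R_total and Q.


R_conv_in = 1/(5.5540*9.4460) = 0.0191
R_1 = 0.0290/(58.6910*9.4460) = 5.2309e-05
R_2 = 0.1390/(79.1780*9.4460) = 0.0002
R_3 = 0.1190/(27.7830*9.4460) = 0.0005
R_conv_out = 1/(11.1990*9.4460) = 0.0095
R_total = 0.0292 K/W
Q = 211.9540 / 0.0292 = 7257.2845 W

R_total = 0.0292 K/W, Q = 7257.2845 W


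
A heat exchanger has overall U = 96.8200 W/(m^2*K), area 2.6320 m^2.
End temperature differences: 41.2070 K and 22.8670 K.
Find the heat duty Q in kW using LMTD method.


LMTD = 31.1421 K
Q = 96.8200 * 2.6320 * 31.1421 = 7935.9499 W = 7.9359 kW

7.9359 kW


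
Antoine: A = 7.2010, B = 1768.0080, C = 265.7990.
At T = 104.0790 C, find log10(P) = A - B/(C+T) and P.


C+T = 369.8780
B/(C+T) = 4.7800
log10(P) = 7.2010 - 4.7800 = 2.4210
P = 10^2.4210 = 263.6476 mmHg

263.6476 mmHg


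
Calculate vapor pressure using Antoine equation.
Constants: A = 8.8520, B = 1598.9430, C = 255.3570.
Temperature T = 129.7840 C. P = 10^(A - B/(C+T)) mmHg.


C+T = 385.1410
B/(C+T) = 4.1516
log10(P) = 8.8520 - 4.1516 = 4.7004
P = 10^4.7004 = 50167.4177 mmHg

50167.4177 mmHg


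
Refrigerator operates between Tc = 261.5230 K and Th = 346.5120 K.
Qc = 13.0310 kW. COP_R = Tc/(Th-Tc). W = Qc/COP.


COP = 261.5230 / 84.9890 = 3.0771
W = 13.0310 / 3.0771 = 4.2348 kW

COP = 3.0771, W = 4.2348 kW


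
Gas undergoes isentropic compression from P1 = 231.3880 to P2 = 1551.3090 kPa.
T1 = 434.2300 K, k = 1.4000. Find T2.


(k-1)/k = 0.2857
(P2/P1)^exp = 1.7223
T2 = 434.2300 * 1.7223 = 747.8629 K

747.8629 K


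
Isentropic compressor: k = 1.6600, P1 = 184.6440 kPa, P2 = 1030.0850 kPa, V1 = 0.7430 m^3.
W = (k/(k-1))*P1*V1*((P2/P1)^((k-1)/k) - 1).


(k-1)/k = 0.3976
(P2/P1)^exp = 1.9807
W = 2.5152 * 184.6440 * 0.7430 * (1.9807 - 1) = 338.3915 kJ

338.3915 kJ


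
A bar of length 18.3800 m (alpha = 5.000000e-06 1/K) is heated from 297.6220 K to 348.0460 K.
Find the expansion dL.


dT = 50.4240 K
dL = 5.000000e-06 * 18.3800 * 50.4240 = 0.004634 m
L_final = 18.384634 m

dL = 0.004634 m


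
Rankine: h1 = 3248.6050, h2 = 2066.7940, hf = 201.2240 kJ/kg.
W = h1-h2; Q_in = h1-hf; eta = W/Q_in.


W = 1181.8110 kJ/kg
Q_in = 3047.3810 kJ/kg
eta = 0.3878 = 38.7812%

eta = 38.7812%


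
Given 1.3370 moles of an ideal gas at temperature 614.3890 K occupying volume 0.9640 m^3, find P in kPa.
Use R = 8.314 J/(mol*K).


P = nRT/V = 1.3370 * 8.314 * 614.3890 / 0.9640
= 6829.4363 / 0.9640 = 7084.4775 Pa = 7.0845 kPa

7.0845 kPa


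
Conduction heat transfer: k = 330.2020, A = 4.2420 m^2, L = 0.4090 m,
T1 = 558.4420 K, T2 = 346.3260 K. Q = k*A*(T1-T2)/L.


dT = 212.1160 K
Q = 330.2020 * 4.2420 * 212.1160 / 0.4090 = 726441.2288 W

726441.2288 W


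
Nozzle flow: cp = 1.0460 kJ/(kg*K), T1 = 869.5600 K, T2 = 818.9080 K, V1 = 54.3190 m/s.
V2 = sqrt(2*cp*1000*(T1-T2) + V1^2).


dT = 50.6520 K
2*cp*1000*dT = 105963.9840
V1^2 = 2950.5538
V2 = sqrt(108914.5378) = 330.0220 m/s

330.0220 m/s


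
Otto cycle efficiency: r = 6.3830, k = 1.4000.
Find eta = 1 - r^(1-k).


r^(k-1) = 2.0990
eta = 1 - 1/2.0990 = 0.5236 = 52.3580%

52.3580%


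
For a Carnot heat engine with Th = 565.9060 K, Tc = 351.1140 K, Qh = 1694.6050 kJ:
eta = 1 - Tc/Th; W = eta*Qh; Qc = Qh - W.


eta = 1 - 351.1140/565.9060 = 0.3796
W = 0.3796 * 1694.6050 = 643.1944 kJ
Qc = 1694.6050 - 643.1944 = 1051.4106 kJ

eta = 37.9554%, W = 643.1944 kJ, Qc = 1051.4106 kJ


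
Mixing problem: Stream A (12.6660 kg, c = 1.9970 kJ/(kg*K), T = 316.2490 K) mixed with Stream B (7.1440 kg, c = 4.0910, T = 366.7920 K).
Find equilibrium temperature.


num = 18719.1040
den = 54.5201
Tf = 343.3431 K

343.3431 K


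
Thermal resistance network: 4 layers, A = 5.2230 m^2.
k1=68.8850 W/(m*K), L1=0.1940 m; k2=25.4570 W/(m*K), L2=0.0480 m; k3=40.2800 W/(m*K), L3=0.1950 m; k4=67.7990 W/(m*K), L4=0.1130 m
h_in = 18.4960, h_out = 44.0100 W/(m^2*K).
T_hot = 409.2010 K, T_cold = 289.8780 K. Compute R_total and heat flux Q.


R_conv_in = 1/(18.4960*5.2230) = 0.0104
R_1 = 0.1940/(68.8850*5.2230) = 0.0005
R_2 = 0.0480/(25.4570*5.2230) = 0.0004
R_3 = 0.1950/(40.2800*5.2230) = 0.0009
R_4 = 0.1130/(67.7990*5.2230) = 0.0003
R_conv_out = 1/(44.0100*5.2230) = 0.0044
R_total = 0.0168 K/W
Q = 119.3230 / 0.0168 = 7082.2943 W

R_total = 0.0168 K/W, Q = 7082.2943 W


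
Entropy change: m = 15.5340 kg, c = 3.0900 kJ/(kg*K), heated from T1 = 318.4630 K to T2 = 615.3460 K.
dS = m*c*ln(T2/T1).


T2/T1 = 1.9322
ln(T2/T1) = 0.6587
dS = 15.5340 * 3.0900 * 0.6587 = 31.6166 kJ/K

31.6166 kJ/K


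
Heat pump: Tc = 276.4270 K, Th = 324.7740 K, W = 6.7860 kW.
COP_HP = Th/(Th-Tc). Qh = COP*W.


COP = 324.7740 / 48.3470 = 6.7176
Qh = 6.7176 * 6.7860 = 45.5854 kW

COP = 6.7176, Qh = 45.5854 kW


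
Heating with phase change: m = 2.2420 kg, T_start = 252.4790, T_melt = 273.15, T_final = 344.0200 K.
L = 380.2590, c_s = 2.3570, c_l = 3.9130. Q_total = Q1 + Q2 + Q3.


Q1 (sensible, solid) = 2.2420 * 2.3570 * 20.6710 = 109.2337 kJ
Q2 (latent) = 2.2420 * 380.2590 = 852.5407 kJ
Q3 (sensible, liquid) = 2.2420 * 3.9130 * 70.8700 = 621.7387 kJ
Q_total = 1583.5131 kJ

1583.5131 kJ


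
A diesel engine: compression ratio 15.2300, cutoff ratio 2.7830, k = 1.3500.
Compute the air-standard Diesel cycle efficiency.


r^(k-1) = 2.5939
rc^k = 3.9819
eta = 0.5224 = 52.2398%

52.2398%


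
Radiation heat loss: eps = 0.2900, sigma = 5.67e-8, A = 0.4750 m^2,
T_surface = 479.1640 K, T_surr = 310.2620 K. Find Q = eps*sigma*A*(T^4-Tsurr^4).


T^4 = 5.2715e+10
Tsurr^4 = 9.2665e+09
Q = 0.2900 * 5.67e-8 * 0.4750 * 4.3449e+10 = 339.3539 W

339.3539 W


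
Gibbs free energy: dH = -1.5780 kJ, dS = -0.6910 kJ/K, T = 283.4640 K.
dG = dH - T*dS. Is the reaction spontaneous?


T*dS = 283.4640 * -0.6910 = -195.8736 kJ
dG = -1.5780 + 195.8736 = 194.2956 kJ (non-spontaneous)

dG = 194.2956 kJ, non-spontaneous


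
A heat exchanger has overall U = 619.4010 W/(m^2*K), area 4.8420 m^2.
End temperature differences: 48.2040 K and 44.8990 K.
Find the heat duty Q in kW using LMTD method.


LMTD = 46.5319 K
Q = 619.4010 * 4.8420 * 46.5319 = 139555.7852 W = 139.5558 kW

139.5558 kW


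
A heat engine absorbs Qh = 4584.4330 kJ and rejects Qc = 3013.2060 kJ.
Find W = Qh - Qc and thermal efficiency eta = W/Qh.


W = 4584.4330 - 3013.2060 = 1571.2270 kJ
eta = 1571.2270 / 4584.4330 = 0.3427 = 34.2731%

W = 1571.2270 kJ, eta = 34.2731%


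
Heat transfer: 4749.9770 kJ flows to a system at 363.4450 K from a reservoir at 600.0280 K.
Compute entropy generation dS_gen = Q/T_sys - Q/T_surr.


dS_sys = 4749.9770/363.4450 = 13.0693 kJ/K
dS_surr = -4749.9770/600.0280 = -7.9163 kJ/K
dS_gen = 13.0693 - 7.9163 = 5.1531 kJ/K (irreversible)

dS_gen = 5.1531 kJ/K, irreversible


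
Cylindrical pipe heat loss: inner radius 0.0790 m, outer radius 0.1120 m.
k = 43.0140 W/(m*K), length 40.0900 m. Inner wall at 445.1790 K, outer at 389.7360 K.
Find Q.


dT = 55.4430 K
ln(ro/ri) = 0.3491
Q = 2*pi*43.0140*40.0900*55.4430 / 0.3491 = 1721010.6868 W

1721010.6868 W


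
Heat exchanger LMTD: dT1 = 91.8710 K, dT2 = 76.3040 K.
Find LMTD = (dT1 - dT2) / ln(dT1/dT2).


dT1/dT2 = 1.2040
ln(dT1/dT2) = 0.1857
LMTD = 15.5670 / 0.1857 = 83.8468 K

83.8468 K


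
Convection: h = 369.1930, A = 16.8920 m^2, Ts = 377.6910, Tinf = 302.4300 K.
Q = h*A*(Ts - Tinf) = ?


dT = 75.2610 K
Q = 369.1930 * 16.8920 * 75.2610 = 469358.3142 W

469358.3142 W


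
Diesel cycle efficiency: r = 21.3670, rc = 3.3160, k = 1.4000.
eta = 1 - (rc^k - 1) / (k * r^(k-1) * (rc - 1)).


r^(k-1) = 3.4033
rc^k = 5.3562
eta = 0.6052 = 60.5226%

60.5226%


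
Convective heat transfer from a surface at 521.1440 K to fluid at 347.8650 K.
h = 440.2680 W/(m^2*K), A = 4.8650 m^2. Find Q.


dT = 173.2790 K
Q = 440.2680 * 4.8650 * 173.2790 = 371146.9520 W

371146.9520 W


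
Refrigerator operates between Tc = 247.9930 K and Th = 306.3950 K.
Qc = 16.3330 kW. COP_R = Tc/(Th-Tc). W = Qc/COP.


COP = 247.9930 / 58.4020 = 4.2463
W = 16.3330 / 4.2463 = 3.8464 kW

COP = 4.2463, W = 3.8464 kW


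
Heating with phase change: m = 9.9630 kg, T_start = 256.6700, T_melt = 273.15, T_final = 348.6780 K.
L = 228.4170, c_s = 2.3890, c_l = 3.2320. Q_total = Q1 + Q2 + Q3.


Q1 (sensible, solid) = 9.9630 * 2.3890 * 16.4800 = 392.2505 kJ
Q2 (latent) = 9.9630 * 228.4170 = 2275.7186 kJ
Q3 (sensible, liquid) = 9.9630 * 3.2320 * 75.5280 = 2432.0330 kJ
Q_total = 5100.0021 kJ

5100.0021 kJ


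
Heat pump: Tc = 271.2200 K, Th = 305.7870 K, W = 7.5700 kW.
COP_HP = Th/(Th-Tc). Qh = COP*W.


COP = 305.7870 / 34.5670 = 8.8462
Qh = 8.8462 * 7.5700 = 66.9658 kW

COP = 8.8462, Qh = 66.9658 kW


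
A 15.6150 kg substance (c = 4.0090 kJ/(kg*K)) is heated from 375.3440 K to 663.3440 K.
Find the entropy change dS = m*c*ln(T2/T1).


T2/T1 = 1.7673
ln(T2/T1) = 0.5695
dS = 15.6150 * 4.0090 * 0.5695 = 35.6479 kJ/K

35.6479 kJ/K


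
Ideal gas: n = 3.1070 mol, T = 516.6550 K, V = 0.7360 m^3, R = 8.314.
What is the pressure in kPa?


P = nRT/V = 3.1070 * 8.314 * 516.6550 / 0.7360
= 13346.0243 / 0.7360 = 18133.1851 Pa = 18.1332 kPa

18.1332 kPa


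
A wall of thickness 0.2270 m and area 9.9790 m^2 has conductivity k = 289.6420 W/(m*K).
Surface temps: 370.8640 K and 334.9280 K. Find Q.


dT = 35.9360 K
Q = 289.6420 * 9.9790 * 35.9360 / 0.2270 = 457564.6214 W

457564.6214 W


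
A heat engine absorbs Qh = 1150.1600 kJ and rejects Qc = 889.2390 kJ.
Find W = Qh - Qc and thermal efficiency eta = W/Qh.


W = 1150.1600 - 889.2390 = 260.9210 kJ
eta = 260.9210 / 1150.1600 = 0.2269 = 22.6856%

W = 260.9210 kJ, eta = 22.6856%


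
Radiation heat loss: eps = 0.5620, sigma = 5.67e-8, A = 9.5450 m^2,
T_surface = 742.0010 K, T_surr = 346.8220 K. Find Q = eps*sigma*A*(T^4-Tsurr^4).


T^4 = 3.0312e+11
Tsurr^4 = 1.4469e+10
Q = 0.5620 * 5.67e-8 * 9.5450 * 2.8865e+11 = 87795.5517 W

87795.5517 W


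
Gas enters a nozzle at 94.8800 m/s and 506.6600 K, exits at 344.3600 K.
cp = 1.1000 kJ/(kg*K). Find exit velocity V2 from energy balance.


dT = 162.3000 K
2*cp*1000*dT = 357060.0000
V1^2 = 9002.2144
V2 = sqrt(366062.2144) = 605.0308 m/s

605.0308 m/s


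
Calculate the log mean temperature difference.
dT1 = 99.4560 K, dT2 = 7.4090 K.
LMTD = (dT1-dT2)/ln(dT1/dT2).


dT1/dT2 = 13.4237
ln(dT1/dT2) = 2.5970
LMTD = 92.0470 / 2.5970 = 35.4433 K

35.4433 K


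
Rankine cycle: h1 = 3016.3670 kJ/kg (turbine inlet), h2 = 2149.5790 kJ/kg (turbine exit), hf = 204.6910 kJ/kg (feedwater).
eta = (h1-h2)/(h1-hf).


W = 866.7880 kJ/kg
Q_in = 2811.6760 kJ/kg
eta = 0.3083 = 30.8282%

eta = 30.8282%


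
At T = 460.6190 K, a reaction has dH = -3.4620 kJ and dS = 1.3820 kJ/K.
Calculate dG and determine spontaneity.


T*dS = 460.6190 * 1.3820 = 636.5755 kJ
dG = -3.4620 - 636.5755 = -640.0375 kJ (spontaneous)

dG = -640.0375 kJ, spontaneous


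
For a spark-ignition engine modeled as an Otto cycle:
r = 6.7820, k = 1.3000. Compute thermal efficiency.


r^(k-1) = 1.7759
eta = 1 - 1/1.7759 = 0.4369 = 43.6891%

43.6891%


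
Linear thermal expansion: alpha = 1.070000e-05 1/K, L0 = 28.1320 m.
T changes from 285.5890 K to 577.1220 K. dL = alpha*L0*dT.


dT = 291.5330 K
dL = 1.070000e-05 * 28.1320 * 291.5330 = 0.087755 m
L_final = 28.219755 m

dL = 0.087755 m


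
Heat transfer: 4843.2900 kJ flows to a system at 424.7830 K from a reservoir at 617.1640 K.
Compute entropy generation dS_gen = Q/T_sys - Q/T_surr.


dS_sys = 4843.2900/424.7830 = 11.4018 kJ/K
dS_surr = -4843.2900/617.1640 = -7.8477 kJ/K
dS_gen = 11.4018 - 7.8477 = 3.5541 kJ/K (irreversible)

dS_gen = 3.5541 kJ/K, irreversible


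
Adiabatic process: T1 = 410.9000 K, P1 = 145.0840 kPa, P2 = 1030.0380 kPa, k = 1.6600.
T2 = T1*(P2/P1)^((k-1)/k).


(k-1)/k = 0.3976
(P2/P1)^exp = 2.1799
T2 = 410.9000 * 2.1799 = 895.7328 K

895.7328 K


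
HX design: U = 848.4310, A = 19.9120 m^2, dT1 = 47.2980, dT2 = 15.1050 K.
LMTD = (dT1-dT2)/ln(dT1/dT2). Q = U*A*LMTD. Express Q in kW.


LMTD = 28.2038 K
Q = 848.4310 * 19.9120 * 28.2038 = 476473.7048 W = 476.4737 kW

476.4737 kW


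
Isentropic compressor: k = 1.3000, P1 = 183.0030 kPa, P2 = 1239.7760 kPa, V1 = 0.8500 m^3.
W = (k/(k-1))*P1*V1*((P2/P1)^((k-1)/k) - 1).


(k-1)/k = 0.2308
(P2/P1)^exp = 1.5550
W = 4.3333 * 183.0030 * 0.8500 * (1.5550 - 1) = 374.1336 kJ

374.1336 kJ


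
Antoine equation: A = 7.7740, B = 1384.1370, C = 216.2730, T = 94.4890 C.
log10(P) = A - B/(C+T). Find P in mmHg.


C+T = 310.7620
B/(C+T) = 4.4540
log10(P) = 7.7740 - 4.4540 = 3.3200
P = 10^3.3200 = 2089.2489 mmHg

2089.2489 mmHg


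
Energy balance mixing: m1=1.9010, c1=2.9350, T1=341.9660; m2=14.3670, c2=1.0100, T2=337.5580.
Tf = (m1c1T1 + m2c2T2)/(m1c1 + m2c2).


num = 6806.1698
den = 20.0901
Tf = 338.7822 K

338.7822 K


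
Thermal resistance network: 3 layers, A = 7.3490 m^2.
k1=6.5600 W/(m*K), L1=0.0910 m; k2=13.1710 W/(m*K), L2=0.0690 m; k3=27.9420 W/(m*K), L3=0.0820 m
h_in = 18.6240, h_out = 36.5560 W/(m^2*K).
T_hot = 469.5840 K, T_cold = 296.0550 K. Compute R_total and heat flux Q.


R_conv_in = 1/(18.6240*7.3490) = 0.0073
R_1 = 0.0910/(6.5600*7.3490) = 0.0019
R_2 = 0.0690/(13.1710*7.3490) = 0.0007
R_3 = 0.0820/(27.9420*7.3490) = 0.0004
R_conv_out = 1/(36.5560*7.3490) = 0.0037
R_total = 0.0140 K/W
Q = 173.5290 / 0.0140 = 12369.8210 W

R_total = 0.0140 K/W, Q = 12369.8210 W


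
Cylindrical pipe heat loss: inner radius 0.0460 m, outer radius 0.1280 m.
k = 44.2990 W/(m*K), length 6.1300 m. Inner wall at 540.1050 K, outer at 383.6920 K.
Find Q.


dT = 156.4130 K
ln(ro/ri) = 1.0234
Q = 2*pi*44.2990*6.1300*156.4130 / 1.0234 = 260775.2816 W

260775.2816 W


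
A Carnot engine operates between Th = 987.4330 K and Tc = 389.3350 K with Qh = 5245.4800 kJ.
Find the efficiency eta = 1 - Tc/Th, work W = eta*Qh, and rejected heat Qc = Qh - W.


eta = 1 - 389.3350/987.4330 = 0.6057
W = 0.6057 * 5245.4800 = 3177.2395 kJ
Qc = 5245.4800 - 3177.2395 = 2068.2405 kJ

eta = 60.5710%, W = 3177.2395 kJ, Qc = 2068.2405 kJ


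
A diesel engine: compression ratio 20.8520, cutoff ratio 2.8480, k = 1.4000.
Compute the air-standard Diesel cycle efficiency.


r^(k-1) = 3.3702
rc^k = 4.3287
eta = 0.6182 = 61.8246%

61.8246%


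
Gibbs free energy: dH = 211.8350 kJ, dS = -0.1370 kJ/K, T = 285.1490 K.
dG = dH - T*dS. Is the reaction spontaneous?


T*dS = 285.1490 * -0.1370 = -39.0654 kJ
dG = 211.8350 + 39.0654 = 250.9004 kJ (non-spontaneous)

dG = 250.9004 kJ, non-spontaneous


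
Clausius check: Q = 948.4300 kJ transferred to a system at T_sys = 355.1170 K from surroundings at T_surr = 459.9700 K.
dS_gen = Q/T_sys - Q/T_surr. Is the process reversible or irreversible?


dS_sys = 948.4300/355.1170 = 2.6708 kJ/K
dS_surr = -948.4300/459.9700 = -2.0619 kJ/K
dS_gen = 2.6708 - 2.0619 = 0.6088 kJ/K (irreversible)

dS_gen = 0.6088 kJ/K, irreversible


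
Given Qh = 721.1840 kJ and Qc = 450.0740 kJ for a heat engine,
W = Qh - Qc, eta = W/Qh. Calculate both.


W = 721.1840 - 450.0740 = 271.1100 kJ
eta = 271.1100 / 721.1840 = 0.3759 = 37.5923%

W = 271.1100 kJ, eta = 37.5923%


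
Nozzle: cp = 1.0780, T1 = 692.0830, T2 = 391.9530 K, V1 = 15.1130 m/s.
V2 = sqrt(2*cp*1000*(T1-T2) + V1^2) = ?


dT = 300.1300 K
2*cp*1000*dT = 647080.2800
V1^2 = 228.4028
V2 = sqrt(647308.6828) = 804.5550 m/s

804.5550 m/s


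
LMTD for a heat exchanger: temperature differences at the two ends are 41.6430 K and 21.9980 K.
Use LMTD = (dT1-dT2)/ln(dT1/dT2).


dT1/dT2 = 1.8930
ln(dT1/dT2) = 0.6382
LMTD = 19.6450 / 0.6382 = 30.7828 K

30.7828 K


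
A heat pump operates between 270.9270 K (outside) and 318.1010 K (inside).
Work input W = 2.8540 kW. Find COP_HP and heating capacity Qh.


COP = 318.1010 / 47.1740 = 6.7431
Qh = 6.7431 * 2.8540 = 19.2449 kW

COP = 6.7431, Qh = 19.2449 kW


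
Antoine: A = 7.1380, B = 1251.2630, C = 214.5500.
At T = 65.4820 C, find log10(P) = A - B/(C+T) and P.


C+T = 280.0320
B/(C+T) = 4.4683
log10(P) = 7.1380 - 4.4683 = 2.6697
P = 10^2.6697 = 467.4275 mmHg

467.4275 mmHg


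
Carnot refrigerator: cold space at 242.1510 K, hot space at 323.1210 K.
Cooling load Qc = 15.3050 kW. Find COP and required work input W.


COP = 242.1510 / 80.9700 = 2.9906
W = 15.3050 / 2.9906 = 5.1177 kW

COP = 2.9906, W = 5.1177 kW


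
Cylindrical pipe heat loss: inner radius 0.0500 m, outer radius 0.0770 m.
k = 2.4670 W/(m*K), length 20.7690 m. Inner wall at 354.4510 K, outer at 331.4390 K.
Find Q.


dT = 23.0120 K
ln(ro/ri) = 0.4318
Q = 2*pi*2.4670*20.7690*23.0120 / 0.4318 = 17157.5004 W

17157.5004 W


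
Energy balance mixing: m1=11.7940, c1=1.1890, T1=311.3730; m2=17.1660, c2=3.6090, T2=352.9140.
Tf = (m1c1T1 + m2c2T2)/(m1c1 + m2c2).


num = 26230.1654
den = 75.9752
Tf = 345.2466 K

345.2466 K


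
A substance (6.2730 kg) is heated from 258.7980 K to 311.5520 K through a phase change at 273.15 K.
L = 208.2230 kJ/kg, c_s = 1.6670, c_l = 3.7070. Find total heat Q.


Q1 (sensible, solid) = 6.2730 * 1.6670 * 14.3520 = 150.0802 kJ
Q2 (latent) = 6.2730 * 208.2230 = 1306.1829 kJ
Q3 (sensible, liquid) = 6.2730 * 3.7070 * 38.4020 = 893.0005 kJ
Q_total = 2349.2636 kJ

2349.2636 kJ


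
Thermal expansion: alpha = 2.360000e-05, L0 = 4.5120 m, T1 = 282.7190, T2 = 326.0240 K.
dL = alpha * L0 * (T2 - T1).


dT = 43.3050 K
dL = 2.360000e-05 * 4.5120 * 43.3050 = 0.004611 m
L_final = 4.516611 m

dL = 0.004611 m


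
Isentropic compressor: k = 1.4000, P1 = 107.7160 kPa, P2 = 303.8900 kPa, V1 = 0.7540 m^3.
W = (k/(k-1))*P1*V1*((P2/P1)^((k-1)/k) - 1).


(k-1)/k = 0.2857
(P2/P1)^exp = 1.3449
W = 3.5000 * 107.7160 * 0.7540 * (1.3449 - 1) = 98.0475 kJ

98.0475 kJ


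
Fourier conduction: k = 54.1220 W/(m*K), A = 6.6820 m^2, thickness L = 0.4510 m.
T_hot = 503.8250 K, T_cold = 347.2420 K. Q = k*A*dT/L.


dT = 156.5830 K
Q = 54.1220 * 6.6820 * 156.5830 / 0.4510 = 125559.1526 W

125559.1526 W


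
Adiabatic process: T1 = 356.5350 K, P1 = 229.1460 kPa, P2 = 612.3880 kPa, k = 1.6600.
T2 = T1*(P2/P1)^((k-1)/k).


(k-1)/k = 0.3976
(P2/P1)^exp = 1.4782
T2 = 356.5350 * 1.4782 = 527.0347 K

527.0347 K


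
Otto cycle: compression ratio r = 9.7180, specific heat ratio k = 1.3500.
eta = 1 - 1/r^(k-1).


r^(k-1) = 2.2164
eta = 1 - 1/2.2164 = 0.5488 = 54.8822%

54.8822%


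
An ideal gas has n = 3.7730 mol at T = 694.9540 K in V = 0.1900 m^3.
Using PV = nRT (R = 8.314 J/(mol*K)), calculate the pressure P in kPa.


P = nRT/V = 3.7730 * 8.314 * 694.9540 / 0.1900
= 21799.8188 / 0.1900 = 114735.8886 Pa = 114.7359 kPa

114.7359 kPa


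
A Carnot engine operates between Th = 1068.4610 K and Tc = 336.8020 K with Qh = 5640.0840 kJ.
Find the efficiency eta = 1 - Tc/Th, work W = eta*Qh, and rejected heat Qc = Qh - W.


eta = 1 - 336.8020/1068.4610 = 0.6848
W = 0.6848 * 5640.0840 = 3862.2076 kJ
Qc = 5640.0840 - 3862.2076 = 1777.8764 kJ

eta = 68.4778%, W = 3862.2076 kJ, Qc = 1777.8764 kJ


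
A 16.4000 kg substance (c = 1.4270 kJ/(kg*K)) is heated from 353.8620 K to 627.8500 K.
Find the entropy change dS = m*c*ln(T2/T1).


T2/T1 = 1.7743
ln(T2/T1) = 0.5734
dS = 16.4000 * 1.4270 * 0.5734 = 13.4190 kJ/K

13.4190 kJ/K


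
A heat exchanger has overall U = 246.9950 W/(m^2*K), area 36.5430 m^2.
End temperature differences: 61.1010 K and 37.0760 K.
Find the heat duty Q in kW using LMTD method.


LMTD = 48.0925 K
Q = 246.9950 * 36.5430 * 48.0925 = 434079.7376 W = 434.0797 kW

434.0797 kW


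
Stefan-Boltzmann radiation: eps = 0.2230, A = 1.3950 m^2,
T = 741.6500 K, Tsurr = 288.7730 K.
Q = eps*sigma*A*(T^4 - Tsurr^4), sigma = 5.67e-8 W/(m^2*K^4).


T^4 = 3.0255e+11
Tsurr^4 = 6.9539e+09
Q = 0.2230 * 5.67e-8 * 1.3950 * 2.9560e+11 = 5213.8640 W

5213.8640 W


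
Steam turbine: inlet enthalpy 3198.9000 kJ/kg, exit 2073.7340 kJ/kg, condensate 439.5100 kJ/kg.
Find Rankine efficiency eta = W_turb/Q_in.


W = 1125.1660 kJ/kg
Q_in = 2759.3900 kJ/kg
eta = 0.4078 = 40.7759%

eta = 40.7759%


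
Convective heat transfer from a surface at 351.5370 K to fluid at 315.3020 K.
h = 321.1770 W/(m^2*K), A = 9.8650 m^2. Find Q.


dT = 36.2350 K
Q = 321.1770 * 9.8650 * 36.2350 = 114807.3764 W

114807.3764 W


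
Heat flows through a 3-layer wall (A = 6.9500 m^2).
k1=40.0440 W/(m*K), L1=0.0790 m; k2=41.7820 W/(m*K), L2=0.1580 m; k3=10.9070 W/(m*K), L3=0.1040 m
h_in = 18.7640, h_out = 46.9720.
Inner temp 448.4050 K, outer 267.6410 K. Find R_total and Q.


R_conv_in = 1/(18.7640*6.9500) = 0.0077
R_1 = 0.0790/(40.0440*6.9500) = 0.0003
R_2 = 0.1580/(41.7820*6.9500) = 0.0005
R_3 = 0.1040/(10.9070*6.9500) = 0.0014
R_conv_out = 1/(46.9720*6.9500) = 0.0031
R_total = 0.0129 K/W
Q = 180.7640 / 0.0129 = 13978.8255 W

R_total = 0.0129 K/W, Q = 13978.8255 W


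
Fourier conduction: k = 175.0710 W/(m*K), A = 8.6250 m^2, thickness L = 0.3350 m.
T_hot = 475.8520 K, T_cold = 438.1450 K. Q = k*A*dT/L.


dT = 37.7070 K
Q = 175.0710 * 8.6250 * 37.7070 / 0.3350 = 169961.4745 W

169961.4745 W


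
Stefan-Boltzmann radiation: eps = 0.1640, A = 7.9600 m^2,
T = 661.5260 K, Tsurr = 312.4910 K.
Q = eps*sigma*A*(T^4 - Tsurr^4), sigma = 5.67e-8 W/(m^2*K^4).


T^4 = 1.9151e+11
Tsurr^4 = 9.5356e+09
Q = 0.1640 * 5.67e-8 * 7.9600 * 1.8197e+11 = 13469.3358 W

13469.3358 W


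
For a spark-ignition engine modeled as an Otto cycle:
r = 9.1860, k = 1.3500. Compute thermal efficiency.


r^(k-1) = 2.1732
eta = 1 - 1/2.1732 = 0.5398 = 53.9843%

53.9843%


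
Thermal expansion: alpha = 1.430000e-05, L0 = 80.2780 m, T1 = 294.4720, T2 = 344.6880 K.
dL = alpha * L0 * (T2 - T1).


dT = 50.2160 K
dL = 1.430000e-05 * 80.2780 * 50.2160 = 0.057647 m
L_final = 80.335647 m

dL = 0.057647 m


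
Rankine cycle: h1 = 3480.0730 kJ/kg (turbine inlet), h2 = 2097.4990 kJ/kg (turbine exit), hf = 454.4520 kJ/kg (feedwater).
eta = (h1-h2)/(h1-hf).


W = 1382.5740 kJ/kg
Q_in = 3025.6210 kJ/kg
eta = 0.4570 = 45.6955%

eta = 45.6955%


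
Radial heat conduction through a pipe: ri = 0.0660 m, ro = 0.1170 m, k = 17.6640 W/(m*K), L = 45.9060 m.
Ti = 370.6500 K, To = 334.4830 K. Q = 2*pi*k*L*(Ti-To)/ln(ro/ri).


dT = 36.1670 K
ln(ro/ri) = 0.5725
Q = 2*pi*17.6640*45.9060*36.1670 / 0.5725 = 321855.4094 W

321855.4094 W


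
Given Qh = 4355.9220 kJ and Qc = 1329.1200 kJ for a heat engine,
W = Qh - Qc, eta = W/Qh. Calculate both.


W = 4355.9220 - 1329.1200 = 3026.8020 kJ
eta = 3026.8020 / 4355.9220 = 0.6949 = 69.4871%

W = 3026.8020 kJ, eta = 69.4871%


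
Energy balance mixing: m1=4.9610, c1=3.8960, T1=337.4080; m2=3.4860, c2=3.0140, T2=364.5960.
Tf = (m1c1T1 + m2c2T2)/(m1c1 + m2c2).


num = 10352.1794
den = 29.8349
Tf = 346.9827 K

346.9827 K


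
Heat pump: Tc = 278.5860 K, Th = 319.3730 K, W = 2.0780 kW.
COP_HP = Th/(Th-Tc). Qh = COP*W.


COP = 319.3730 / 40.7870 = 7.8303
Qh = 7.8303 * 2.0780 = 16.2713 kW

COP = 7.8303, Qh = 16.2713 kW


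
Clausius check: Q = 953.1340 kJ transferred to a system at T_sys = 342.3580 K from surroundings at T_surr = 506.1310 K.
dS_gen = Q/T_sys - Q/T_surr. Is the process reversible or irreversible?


dS_sys = 953.1340/342.3580 = 2.7840 kJ/K
dS_surr = -953.1340/506.1310 = -1.8832 kJ/K
dS_gen = 2.7840 - 1.8832 = 0.9009 kJ/K (irreversible)

dS_gen = 0.9009 kJ/K, irreversible


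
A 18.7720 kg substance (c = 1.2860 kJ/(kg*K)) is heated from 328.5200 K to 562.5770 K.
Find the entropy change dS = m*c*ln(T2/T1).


T2/T1 = 1.7125
ln(T2/T1) = 0.5379
dS = 18.7720 * 1.2860 * 0.5379 = 12.9861 kJ/K

12.9861 kJ/K


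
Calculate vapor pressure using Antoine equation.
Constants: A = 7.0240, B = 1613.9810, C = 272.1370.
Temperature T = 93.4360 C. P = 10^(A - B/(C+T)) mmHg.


C+T = 365.5730
B/(C+T) = 4.4149
log10(P) = 7.0240 - 4.4149 = 2.6091
P = 10^2.6091 = 406.5042 mmHg

406.5042 mmHg


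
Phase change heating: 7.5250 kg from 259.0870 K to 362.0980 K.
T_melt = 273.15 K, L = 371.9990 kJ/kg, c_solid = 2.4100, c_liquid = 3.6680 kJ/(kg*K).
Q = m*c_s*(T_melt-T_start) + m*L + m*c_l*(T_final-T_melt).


Q1 (sensible, solid) = 7.5250 * 2.4100 * 14.0630 = 255.0360 kJ
Q2 (latent) = 7.5250 * 371.9990 = 2799.2925 kJ
Q3 (sensible, liquid) = 7.5250 * 3.6680 * 88.9480 = 2455.1160 kJ
Q_total = 5509.4445 kJ

5509.4445 kJ


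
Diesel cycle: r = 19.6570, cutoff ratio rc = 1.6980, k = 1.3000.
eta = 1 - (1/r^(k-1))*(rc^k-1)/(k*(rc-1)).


r^(k-1) = 2.4437
rc^k = 1.9903
eta = 0.5534 = 55.3405%

55.3405%


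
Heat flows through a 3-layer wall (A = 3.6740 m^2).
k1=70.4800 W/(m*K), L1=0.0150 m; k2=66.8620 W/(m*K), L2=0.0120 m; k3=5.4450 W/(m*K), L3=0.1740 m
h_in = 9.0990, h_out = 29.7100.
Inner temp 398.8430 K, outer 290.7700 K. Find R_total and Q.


R_conv_in = 1/(9.0990*3.6740) = 0.0299
R_1 = 0.0150/(70.4800*3.6740) = 5.7928e-05
R_2 = 0.0120/(66.8620*3.6740) = 4.8850e-05
R_3 = 0.1740/(5.4450*3.6740) = 0.0087
R_conv_out = 1/(29.7100*3.6740) = 0.0092
R_total = 0.0479 K/W
Q = 108.0730 / 0.0479 = 2257.1895 W

R_total = 0.0479 K/W, Q = 2257.1895 W


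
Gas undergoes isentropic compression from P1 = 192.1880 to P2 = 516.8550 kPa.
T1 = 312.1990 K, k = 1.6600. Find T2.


(k-1)/k = 0.3976
(P2/P1)^exp = 1.4819
T2 = 312.1990 * 1.4819 = 462.6507 K

462.6507 K


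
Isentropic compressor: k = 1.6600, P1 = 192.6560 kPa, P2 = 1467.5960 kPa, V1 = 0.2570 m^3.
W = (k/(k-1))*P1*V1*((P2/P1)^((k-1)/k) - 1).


(k-1)/k = 0.3976
(P2/P1)^exp = 2.2418
W = 2.5152 * 192.6560 * 0.2570 * (2.2418 - 1) = 154.6485 kJ

154.6485 kJ


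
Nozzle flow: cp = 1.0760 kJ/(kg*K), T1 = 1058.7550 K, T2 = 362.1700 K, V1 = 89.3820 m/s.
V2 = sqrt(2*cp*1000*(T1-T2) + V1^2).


dT = 696.5850 K
2*cp*1000*dT = 1499050.9200
V1^2 = 7989.1419
V2 = sqrt(1507040.0619) = 1227.6156 m/s

1227.6156 m/s


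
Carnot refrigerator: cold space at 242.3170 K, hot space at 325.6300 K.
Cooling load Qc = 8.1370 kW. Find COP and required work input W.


COP = 242.3170 / 83.3130 = 2.9085
W = 8.1370 / 2.9085 = 2.7976 kW

COP = 2.9085, W = 2.7976 kW


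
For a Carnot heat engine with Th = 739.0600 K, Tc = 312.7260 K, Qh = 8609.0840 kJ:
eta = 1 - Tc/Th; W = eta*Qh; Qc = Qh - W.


eta = 1 - 312.7260/739.0600 = 0.5769
W = 0.5769 * 8609.0840 = 4966.2344 kJ
Qc = 8609.0840 - 4966.2344 = 3642.8496 kJ

eta = 57.6860%, W = 4966.2344 kJ, Qc = 3642.8496 kJ


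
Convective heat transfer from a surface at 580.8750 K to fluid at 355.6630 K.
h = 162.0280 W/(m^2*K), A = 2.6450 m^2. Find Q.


dT = 225.2120 K
Q = 162.0280 * 2.6450 * 225.2120 = 96517.7691 W

96517.7691 W


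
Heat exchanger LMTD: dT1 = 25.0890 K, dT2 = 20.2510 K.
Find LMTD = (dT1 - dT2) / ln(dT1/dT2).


dT1/dT2 = 1.2389
ln(dT1/dT2) = 0.2142
LMTD = 4.8380 / 0.2142 = 22.5837 K

22.5837 K


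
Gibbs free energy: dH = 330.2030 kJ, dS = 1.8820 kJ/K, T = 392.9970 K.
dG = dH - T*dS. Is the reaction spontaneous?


T*dS = 392.9970 * 1.8820 = 739.6204 kJ
dG = 330.2030 - 739.6204 = -409.4174 kJ (spontaneous)

dG = -409.4174 kJ, spontaneous


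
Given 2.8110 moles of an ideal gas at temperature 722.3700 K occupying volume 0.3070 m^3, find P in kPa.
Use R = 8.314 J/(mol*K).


P = nRT/V = 2.8110 * 8.314 * 722.3700 / 0.3070
= 16882.2593 / 0.3070 = 54991.0727 Pa = 54.9911 kPa

54.9911 kPa


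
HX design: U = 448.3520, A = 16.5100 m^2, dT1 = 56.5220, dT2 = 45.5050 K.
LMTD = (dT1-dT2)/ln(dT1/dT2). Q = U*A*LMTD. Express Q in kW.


LMTD = 50.8146 K
Q = 448.3520 * 16.5100 * 50.8146 = 376144.5434 W = 376.1445 kW

376.1445 kW


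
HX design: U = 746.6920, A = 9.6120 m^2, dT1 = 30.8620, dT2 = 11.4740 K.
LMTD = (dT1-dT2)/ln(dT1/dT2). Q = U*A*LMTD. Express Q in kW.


LMTD = 19.5949 K
Q = 746.6920 * 9.6120 * 19.5949 = 140636.4545 W = 140.6365 kW

140.6365 kW


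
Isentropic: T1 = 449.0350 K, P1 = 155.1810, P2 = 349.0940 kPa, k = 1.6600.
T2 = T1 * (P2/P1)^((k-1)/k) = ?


(k-1)/k = 0.3976
(P2/P1)^exp = 1.3804
T2 = 449.0350 * 1.3804 = 619.8310 K

619.8310 K


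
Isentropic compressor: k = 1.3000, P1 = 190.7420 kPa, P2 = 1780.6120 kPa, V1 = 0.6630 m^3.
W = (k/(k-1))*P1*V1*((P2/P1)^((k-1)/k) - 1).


(k-1)/k = 0.2308
(P2/P1)^exp = 1.6745
W = 4.3333 * 190.7420 * 0.6630 * (1.6745 - 1) = 369.6047 kJ

369.6047 kJ


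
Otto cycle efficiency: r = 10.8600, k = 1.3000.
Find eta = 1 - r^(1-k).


r^(k-1) = 2.0453
eta = 1 - 1/2.0453 = 0.5111 = 51.1065%

51.1065%


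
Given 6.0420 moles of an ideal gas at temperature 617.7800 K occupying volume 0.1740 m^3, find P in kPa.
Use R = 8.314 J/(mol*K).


P = nRT/V = 6.0420 * 8.314 * 617.7800 / 0.1740
= 31033.0589 / 0.1740 = 178350.9131 Pa = 178.3509 kPa

178.3509 kPa


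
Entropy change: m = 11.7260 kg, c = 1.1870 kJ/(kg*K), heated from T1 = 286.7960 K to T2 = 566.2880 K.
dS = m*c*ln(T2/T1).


T2/T1 = 1.9745
ln(T2/T1) = 0.6803
dS = 11.7260 * 1.1870 * 0.6803 = 9.4694 kJ/K

9.4694 kJ/K


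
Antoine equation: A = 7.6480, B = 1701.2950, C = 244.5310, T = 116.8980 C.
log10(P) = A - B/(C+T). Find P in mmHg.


C+T = 361.4290
B/(C+T) = 4.7071
log10(P) = 7.6480 - 4.7071 = 2.9409
P = 10^2.9409 = 872.7006 mmHg

872.7006 mmHg


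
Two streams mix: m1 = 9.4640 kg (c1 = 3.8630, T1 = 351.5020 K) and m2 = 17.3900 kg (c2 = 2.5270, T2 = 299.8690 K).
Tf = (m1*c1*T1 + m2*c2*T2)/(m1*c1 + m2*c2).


num = 26028.3157
den = 80.5040
Tf = 323.3172 K

323.3172 K


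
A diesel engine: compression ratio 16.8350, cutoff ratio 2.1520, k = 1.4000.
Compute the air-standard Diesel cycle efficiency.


r^(k-1) = 3.0938
rc^k = 2.9240
eta = 0.6144 = 61.4396%

61.4396%


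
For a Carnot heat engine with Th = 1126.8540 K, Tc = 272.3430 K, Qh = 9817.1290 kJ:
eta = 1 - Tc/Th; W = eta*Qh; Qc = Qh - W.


eta = 1 - 272.3430/1126.8540 = 0.7583
W = 0.7583 * 9817.1290 = 7444.4824 kJ
Qc = 9817.1290 - 7444.4824 = 2372.6466 kJ

eta = 75.8316%, W = 7444.4824 kJ, Qc = 2372.6466 kJ


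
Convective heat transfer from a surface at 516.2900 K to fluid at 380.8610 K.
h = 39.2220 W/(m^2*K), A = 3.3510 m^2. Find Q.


dT = 135.4290 K
Q = 39.2220 * 3.3510 * 135.4290 = 17799.8292 W

17799.8292 W


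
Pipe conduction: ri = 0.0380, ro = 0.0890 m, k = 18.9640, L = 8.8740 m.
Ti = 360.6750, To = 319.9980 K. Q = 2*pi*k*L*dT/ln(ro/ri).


dT = 40.6770 K
ln(ro/ri) = 0.8511
Q = 2*pi*18.9640*8.8740*40.6770 / 0.8511 = 50538.5726 W

50538.5726 W


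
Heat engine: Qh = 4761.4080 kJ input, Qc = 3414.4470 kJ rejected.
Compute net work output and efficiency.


W = 4761.4080 - 3414.4470 = 1346.9610 kJ
eta = 1346.9610 / 4761.4080 = 0.2829 = 28.2891%

W = 1346.9610 kJ, eta = 28.2891%


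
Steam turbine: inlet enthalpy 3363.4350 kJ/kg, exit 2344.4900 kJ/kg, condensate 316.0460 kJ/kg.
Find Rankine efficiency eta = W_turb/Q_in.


W = 1018.9450 kJ/kg
Q_in = 3047.3890 kJ/kg
eta = 0.3344 = 33.4367%

eta = 33.4367%


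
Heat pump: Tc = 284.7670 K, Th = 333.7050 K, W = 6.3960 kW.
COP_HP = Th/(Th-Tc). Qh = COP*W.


COP = 333.7050 / 48.9380 = 6.8189
Qh = 6.8189 * 6.3960 = 43.6139 kW

COP = 6.8189, Qh = 43.6139 kW


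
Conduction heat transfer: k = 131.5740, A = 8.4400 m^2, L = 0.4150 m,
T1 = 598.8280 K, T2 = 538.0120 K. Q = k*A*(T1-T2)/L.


dT = 60.8160 K
Q = 131.5740 * 8.4400 * 60.8160 / 0.4150 = 162735.4916 W

162735.4916 W


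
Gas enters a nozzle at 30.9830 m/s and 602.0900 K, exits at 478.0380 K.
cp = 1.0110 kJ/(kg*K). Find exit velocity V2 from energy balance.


dT = 124.0520 K
2*cp*1000*dT = 250833.1440
V1^2 = 959.9463
V2 = sqrt(251793.0903) = 501.7899 m/s

501.7899 m/s


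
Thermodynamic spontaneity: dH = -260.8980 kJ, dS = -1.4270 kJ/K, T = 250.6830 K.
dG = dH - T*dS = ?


T*dS = 250.6830 * -1.4270 = -357.7246 kJ
dG = -260.8980 + 357.7246 = 96.8266 kJ (non-spontaneous)

dG = 96.8266 kJ, non-spontaneous


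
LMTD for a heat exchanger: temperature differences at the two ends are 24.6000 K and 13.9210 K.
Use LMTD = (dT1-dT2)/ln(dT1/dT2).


dT1/dT2 = 1.7671
ln(dT1/dT2) = 0.5693
LMTD = 10.6790 / 0.5693 = 18.7565 K

18.7565 K


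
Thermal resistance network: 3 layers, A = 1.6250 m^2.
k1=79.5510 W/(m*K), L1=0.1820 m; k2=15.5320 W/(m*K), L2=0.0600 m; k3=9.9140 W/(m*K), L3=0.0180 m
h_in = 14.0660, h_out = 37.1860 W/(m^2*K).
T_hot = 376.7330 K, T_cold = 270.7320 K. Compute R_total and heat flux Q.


R_conv_in = 1/(14.0660*1.6250) = 0.0437
R_1 = 0.1820/(79.5510*1.6250) = 0.0014
R_2 = 0.0600/(15.5320*1.6250) = 0.0024
R_3 = 0.0180/(9.9140*1.6250) = 0.0011
R_conv_out = 1/(37.1860*1.6250) = 0.0165
R_total = 0.0652 K/W
Q = 106.0010 / 0.0652 = 1625.7560 W

R_total = 0.0652 K/W, Q = 1625.7560 W


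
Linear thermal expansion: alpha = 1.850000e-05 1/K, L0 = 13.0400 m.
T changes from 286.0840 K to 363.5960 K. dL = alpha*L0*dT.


dT = 77.5120 K
dL = 1.850000e-05 * 13.0400 * 77.5120 = 0.018699 m
L_final = 13.058699 m

dL = 0.018699 m


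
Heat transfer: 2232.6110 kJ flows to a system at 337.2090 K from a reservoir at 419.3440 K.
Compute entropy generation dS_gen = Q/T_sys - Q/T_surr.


dS_sys = 2232.6110/337.2090 = 6.6209 kJ/K
dS_surr = -2232.6110/419.3440 = -5.3241 kJ/K
dS_gen = 6.6209 - 5.3241 = 1.2968 kJ/K (irreversible)

dS_gen = 1.2968 kJ/K, irreversible


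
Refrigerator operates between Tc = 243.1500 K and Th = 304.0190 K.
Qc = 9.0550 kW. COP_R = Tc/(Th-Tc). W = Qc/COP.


COP = 243.1500 / 60.8690 = 3.9946
W = 9.0550 / 3.9946 = 2.2668 kW

COP = 3.9946, W = 2.2668 kW


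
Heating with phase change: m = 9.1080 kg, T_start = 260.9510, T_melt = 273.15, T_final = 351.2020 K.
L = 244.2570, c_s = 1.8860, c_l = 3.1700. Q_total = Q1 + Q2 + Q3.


Q1 (sensible, solid) = 9.1080 * 1.8860 * 12.1990 = 209.5506 kJ
Q2 (latent) = 9.1080 * 244.2570 = 2224.6928 kJ
Q3 (sensible, liquid) = 9.1080 * 3.1700 * 78.0520 = 2253.5454 kJ
Q_total = 4687.7888 kJ

4687.7888 kJ


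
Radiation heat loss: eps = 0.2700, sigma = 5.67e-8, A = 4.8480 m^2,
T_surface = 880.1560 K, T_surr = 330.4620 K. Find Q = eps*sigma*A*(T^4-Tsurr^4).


T^4 = 6.0012e+11
Tsurr^4 = 1.1926e+10
Q = 0.2700 * 5.67e-8 * 4.8480 * 5.8819e+11 = 43654.6717 W

43654.6717 W


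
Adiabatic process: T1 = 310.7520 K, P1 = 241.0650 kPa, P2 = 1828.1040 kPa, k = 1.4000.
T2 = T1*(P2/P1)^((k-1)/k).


(k-1)/k = 0.2857
(P2/P1)^exp = 1.7840
T2 = 310.7520 * 1.7840 = 554.3760 K

554.3760 K


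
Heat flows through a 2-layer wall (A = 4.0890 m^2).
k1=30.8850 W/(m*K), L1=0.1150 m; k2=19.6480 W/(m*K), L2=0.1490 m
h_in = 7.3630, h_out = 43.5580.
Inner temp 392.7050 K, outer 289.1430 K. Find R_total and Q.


R_conv_in = 1/(7.3630*4.0890) = 0.0332
R_1 = 0.1150/(30.8850*4.0890) = 0.0009
R_2 = 0.1490/(19.6480*4.0890) = 0.0019
R_conv_out = 1/(43.5580*4.0890) = 0.0056
R_total = 0.0416 K/W
Q = 103.5620 / 0.0416 = 2489.8128 W

R_total = 0.0416 K/W, Q = 2489.8128 W


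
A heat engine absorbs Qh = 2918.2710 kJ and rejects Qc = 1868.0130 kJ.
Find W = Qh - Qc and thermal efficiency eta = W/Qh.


W = 2918.2710 - 1868.0130 = 1050.2580 kJ
eta = 1050.2580 / 2918.2710 = 0.3599 = 35.9890%

W = 1050.2580 kJ, eta = 35.9890%


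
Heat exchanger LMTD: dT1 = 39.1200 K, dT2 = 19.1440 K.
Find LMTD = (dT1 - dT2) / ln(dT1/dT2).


dT1/dT2 = 2.0435
ln(dT1/dT2) = 0.7146
LMTD = 19.9760 / 0.7146 = 27.9524 K

27.9524 K
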